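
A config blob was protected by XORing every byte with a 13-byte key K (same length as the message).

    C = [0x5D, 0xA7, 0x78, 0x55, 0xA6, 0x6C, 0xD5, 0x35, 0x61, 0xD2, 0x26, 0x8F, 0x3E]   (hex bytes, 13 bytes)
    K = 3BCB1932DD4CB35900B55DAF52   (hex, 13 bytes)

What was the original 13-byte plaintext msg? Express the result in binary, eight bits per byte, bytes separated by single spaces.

byte 0: 01011101 ⊕ 00111011 = 01100110
byte 1: 10100111 ⊕ 11001011 = 01101100
byte 2: 01111000 ⊕ 00011001 = 01100001
byte 3: 01010101 ⊕ 00110010 = 01100111
byte 4: 10100110 ⊕ 11011101 = 01111011
byte 5: 01101100 ⊕ 01001100 = 00100000
byte 6: 11010101 ⊕ 10110011 = 01100110
byte 7: 00110101 ⊕ 01011001 = 01101100
byte 8: 01100001 ⊕ 00000000 = 01100001
byte 9: 11010010 ⊕ 10110101 = 01100111
byte 10: 00100110 ⊕ 01011101 = 01111011
byte 11: 10001111 ⊕ 10101111 = 00100000
byte 12: 00111110 ⊕ 01010010 = 01101100

01100110 01101100 01100001 01100111 01111011 00100000 01100110 01101100 01100001 01100111 01111011 00100000 01101100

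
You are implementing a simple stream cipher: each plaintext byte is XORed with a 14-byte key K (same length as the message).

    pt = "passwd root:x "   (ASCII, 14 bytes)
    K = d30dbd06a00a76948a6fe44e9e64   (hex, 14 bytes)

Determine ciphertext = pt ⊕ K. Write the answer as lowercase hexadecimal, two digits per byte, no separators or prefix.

a36cce75d76e56e6e5009074e644

70 ^ d3 = a3
61 ^ 0d = 6c
73 ^ bd = ce
73 ^ 06 = 75
77 ^ a0 = d7
64 ^ 0a = 6e
20 ^ 76 = 56
72 ^ 94 = e6
6f ^ 8a = e5
6f ^ 6f = 00
74 ^ e4 = 90
3a ^ 4e = 74
78 ^ 9e = e6
20 ^ 64 = 44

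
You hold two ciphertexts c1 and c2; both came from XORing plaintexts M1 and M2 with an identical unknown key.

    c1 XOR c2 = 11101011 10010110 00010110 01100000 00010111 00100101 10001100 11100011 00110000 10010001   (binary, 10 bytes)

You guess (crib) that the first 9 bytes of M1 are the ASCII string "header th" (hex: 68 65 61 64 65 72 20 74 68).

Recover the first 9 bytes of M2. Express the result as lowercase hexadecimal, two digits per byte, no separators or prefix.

Since c1 ⊕ c2 = M1 ⊕ M2, XORing with the guessed M1 bytes yields the corresponding M2 bytes: M2 = (c1 ⊕ c2) ⊕ M1.
eb ⊕ 68 = 83
96 ⊕ 65 = f3
16 ⊕ 61 = 77
60 ⊕ 64 = 04
17 ⊕ 65 = 72
25 ⊕ 72 = 57
8c ⊕ 20 = ac
e3 ⊕ 74 = 97
30 ⊕ 68 = 58

83f377047257ac9758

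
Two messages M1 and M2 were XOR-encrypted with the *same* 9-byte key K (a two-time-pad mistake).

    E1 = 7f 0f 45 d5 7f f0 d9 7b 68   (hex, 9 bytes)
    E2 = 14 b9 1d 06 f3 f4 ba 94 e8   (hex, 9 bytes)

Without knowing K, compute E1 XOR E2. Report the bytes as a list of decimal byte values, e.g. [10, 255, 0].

E1 ⊕ E2 = (M1 ⊕ K) ⊕ (M2 ⊕ K) = M1 ⊕ M2 — the shared key cancels under XOR.
7f ⊕ 14 = 6b
0f ⊕ b9 = b6
45 ⊕ 1d = 58
d5 ⊕ 06 = d3
7f ⊕ f3 = 8c
f0 ⊕ f4 = 04
d9 ⊕ ba = 63
7b ⊕ 94 = ef
68 ⊕ e8 = 80

[107, 182, 88, 211, 140, 4, 99, 239, 128]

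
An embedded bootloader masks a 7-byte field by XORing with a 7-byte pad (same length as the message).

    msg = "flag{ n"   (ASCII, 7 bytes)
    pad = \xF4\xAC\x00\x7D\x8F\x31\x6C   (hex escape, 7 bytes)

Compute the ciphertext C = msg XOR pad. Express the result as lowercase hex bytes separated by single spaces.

92 c0 61 1a f4 11 02

XOR is its own inverse, so applying the key byte-wise gives the result directly.
byte 0: 01100110 XOR 11110100 = 10010010
byte 1: 01101100 XOR 10101100 = 11000000
byte 2: 01100001 XOR 00000000 = 01100001
byte 3: 01100111 XOR 01111101 = 00011010
byte 4: 01111011 XOR 10001111 = 11110100
byte 5: 00100000 XOR 00110001 = 00010001
byte 6: 01101110 XOR 01101100 = 00000010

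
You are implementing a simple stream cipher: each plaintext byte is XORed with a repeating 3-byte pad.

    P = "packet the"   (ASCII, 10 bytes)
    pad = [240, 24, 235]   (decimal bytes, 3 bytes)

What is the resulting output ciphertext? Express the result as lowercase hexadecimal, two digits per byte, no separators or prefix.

The 3-byte key repeats, so the effective keystream is f0 18 eb f0 18 eb f0 18 eb f0.
byte 0: 70 XOR f0 = 80
byte 1: 61 XOR 18 = 79
byte 2: 63 XOR eb = 88
byte 3: 6b XOR f0 = 9b
byte 4: 65 XOR 18 = 7d
byte 5: 74 XOR eb = 9f
byte 6: 20 XOR f0 = d0
byte 7: 74 XOR 18 = 6c
byte 8: 68 XOR eb = 83
byte 9: 65 XOR f0 = 95

8079889b7d9fd06c8395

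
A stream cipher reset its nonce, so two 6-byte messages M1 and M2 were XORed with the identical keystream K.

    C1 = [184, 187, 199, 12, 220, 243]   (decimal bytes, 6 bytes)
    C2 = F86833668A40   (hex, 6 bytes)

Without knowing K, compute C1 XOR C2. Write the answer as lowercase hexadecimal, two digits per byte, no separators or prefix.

40d3f46a56b3

C1 ⊕ C2 = (M1 ⊕ K) ⊕ (M2 ⊕ K) = M1 ⊕ M2 — the shared key cancels under XOR.
b8 ⊕ f8 = 40
bb ⊕ 68 = d3
c7 ⊕ 33 = f4
0c ⊕ 66 = 6a
dc ⊕ 8a = 56
f3 ⊕ 40 = b3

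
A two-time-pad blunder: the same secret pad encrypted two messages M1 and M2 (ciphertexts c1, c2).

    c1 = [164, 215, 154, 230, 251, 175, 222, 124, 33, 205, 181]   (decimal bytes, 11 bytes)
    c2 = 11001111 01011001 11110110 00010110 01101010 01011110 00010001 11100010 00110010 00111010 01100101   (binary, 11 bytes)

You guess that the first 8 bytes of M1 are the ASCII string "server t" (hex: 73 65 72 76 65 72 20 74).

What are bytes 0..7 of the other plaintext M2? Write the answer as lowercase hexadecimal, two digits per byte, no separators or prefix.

First, c1 ⊕ c2 = (M1 ⊕ K) ⊕ (M2 ⊕ K) = M1 ⊕ M2, so the key drops out. Then M2 = (M1 ⊕ M2) ⊕ M1 over the first 8 bytes.
byte 0: (a4 ⊕ cf) ⊕ 73 = 6b ⊕ 73 = 18
byte 1: (d7 ⊕ 59) ⊕ 65 = 8e ⊕ 65 = eb
byte 2: (9a ⊕ f6) ⊕ 72 = 6c ⊕ 72 = 1e
byte 3: (e6 ⊕ 16) ⊕ 76 = f0 ⊕ 76 = 86
byte 4: (fb ⊕ 6a) ⊕ 65 = 91 ⊕ 65 = f4
byte 5: (af ⊕ 5e) ⊕ 72 = f1 ⊕ 72 = 83
byte 6: (de ⊕ 11) ⊕ 20 = cf ⊕ 20 = ef
byte 7: (7c ⊕ e2) ⊕ 74 = 9e ⊕ 74 = ea

18eb1e86f483efea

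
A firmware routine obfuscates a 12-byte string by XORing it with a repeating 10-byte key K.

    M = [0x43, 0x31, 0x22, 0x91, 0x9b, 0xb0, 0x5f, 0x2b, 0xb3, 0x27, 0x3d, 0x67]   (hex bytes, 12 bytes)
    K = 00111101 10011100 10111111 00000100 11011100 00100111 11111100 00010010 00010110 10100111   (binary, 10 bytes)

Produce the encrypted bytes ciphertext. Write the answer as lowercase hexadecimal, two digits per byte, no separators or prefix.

The 10-byte key repeats, so the effective keystream is 3d 9c bf 04 dc 27 fc 12 16 a7 3d 9c.
byte 0: 43 XOR 3d = 7e
byte 1: 31 XOR 9c = ad
byte 2: 22 XOR bf = 9d
byte 3: 91 XOR 04 = 95
byte 4: 9b XOR dc = 47
byte 5: b0 XOR 27 = 97
byte 6: 5f XOR fc = a3
byte 7: 2b XOR 12 = 39
byte 8: b3 XOR 16 = a5
byte 9: 27 XOR a7 = 80
byte 10: 3d XOR 3d = 00
byte 11: 67 XOR 9c = fb

7ead9d954797a339a58000fb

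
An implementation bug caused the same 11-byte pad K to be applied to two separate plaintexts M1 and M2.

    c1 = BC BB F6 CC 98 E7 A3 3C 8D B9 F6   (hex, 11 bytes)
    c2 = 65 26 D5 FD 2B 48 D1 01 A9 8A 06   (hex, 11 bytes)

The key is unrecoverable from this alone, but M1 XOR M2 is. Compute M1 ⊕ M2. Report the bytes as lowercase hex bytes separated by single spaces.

d9 9d 23 31 b3 af 72 3d 24 33 f0

c1 ⊕ c2 = (M1 ⊕ K) ⊕ (M2 ⊕ K) = M1 ⊕ M2 — the shared key cancels under XOR.
byte 0: 188 xor 101 = 217
byte 1: 187 xor  38 = 157
byte 2: 246 xor 213 =  35
byte 3: 204 xor 253 =  49
byte 4: 152 xor  43 = 179
byte 5: 231 xor  72 = 175
byte 6: 163 xor 209 = 114
byte 7:  60 xor   1 =  61
byte 8: 141 xor 169 =  36
byte 9: 185 xor 138 =  51
byte 10: 246 xor   6 = 240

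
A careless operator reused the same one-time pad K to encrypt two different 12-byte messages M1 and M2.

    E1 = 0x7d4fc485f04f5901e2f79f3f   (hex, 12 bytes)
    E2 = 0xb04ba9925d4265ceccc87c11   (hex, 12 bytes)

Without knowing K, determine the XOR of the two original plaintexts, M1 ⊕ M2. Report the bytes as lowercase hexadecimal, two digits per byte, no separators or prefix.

cd046d17ad0d3ccf2e3fe32e

E1 ⊕ E2 = (M1 ⊕ K) ⊕ (M2 ⊕ K) = M1 ⊕ M2 — the shared key cancels under XOR.
7d XOR b0 = cd
4f XOR 4b = 04
c4 XOR a9 = 6d
85 XOR 92 = 17
f0 XOR 5d = ad
4f XOR 42 = 0d
59 XOR 65 = 3c
01 XOR ce = cf
e2 XOR cc = 2e
f7 XOR c8 = 3f
9f XOR 7c = e3
3f XOR 11 = 2e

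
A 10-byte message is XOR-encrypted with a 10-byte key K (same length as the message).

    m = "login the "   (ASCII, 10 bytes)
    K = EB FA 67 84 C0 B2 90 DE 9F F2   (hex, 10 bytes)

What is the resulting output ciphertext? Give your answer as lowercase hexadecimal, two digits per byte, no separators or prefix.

01101100 XOR 11101011 = 10000111
01101111 XOR 11111010 = 10010101
01100111 XOR 01100111 = 00000000
01101001 XOR 10000100 = 11101101
01101110 XOR 11000000 = 10101110
00100000 XOR 10110010 = 10010010
01110100 XOR 10010000 = 11100100
01101000 XOR 11011110 = 10110110
01100101 XOR 10011111 = 11111010
00100000 XOR 11110010 = 11010010

879500edae92e4b6fad2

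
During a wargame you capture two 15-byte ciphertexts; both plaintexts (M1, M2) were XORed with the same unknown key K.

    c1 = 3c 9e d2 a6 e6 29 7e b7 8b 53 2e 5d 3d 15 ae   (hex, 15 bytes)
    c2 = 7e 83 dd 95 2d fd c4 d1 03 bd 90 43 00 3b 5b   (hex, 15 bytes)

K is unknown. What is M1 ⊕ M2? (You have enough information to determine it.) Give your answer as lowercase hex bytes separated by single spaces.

c1 ⊕ c2 = (M1 ⊕ K) ⊕ (M2 ⊕ K) = M1 ⊕ M2 — the shared key cancels under XOR.
 60 ⊕ 126 =  66
158 ⊕ 131 =  29
210 ⊕ 221 =  15
166 ⊕ 149 =  51
230 ⊕  45 = 203
 41 ⊕ 253 = 212
126 ⊕ 196 = 186
183 ⊕ 209 = 102
139 ⊕   3 = 136
 83 ⊕ 189 = 238
 46 ⊕ 144 = 190
 93 ⊕  67 =  30
 61 ⊕   0 =  61
 21 ⊕  59 =  46
174 ⊕  91 = 245

42 1d 0f 33 cb d4 ba 66 88 ee be 1e 3d 2e f5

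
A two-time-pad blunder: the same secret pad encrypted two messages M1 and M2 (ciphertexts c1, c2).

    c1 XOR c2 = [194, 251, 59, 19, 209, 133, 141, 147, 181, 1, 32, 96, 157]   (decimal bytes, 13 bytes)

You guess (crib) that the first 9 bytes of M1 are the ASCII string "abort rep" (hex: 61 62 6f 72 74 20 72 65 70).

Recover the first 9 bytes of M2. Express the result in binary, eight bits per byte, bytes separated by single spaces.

10100011 10011001 01010100 01100001 10100101 10100101 11111111 11110110 11000101

Since c1 ⊕ c2 = M1 ⊕ M2, XORing with the guessed M1 bytes yields the corresponding M2 bytes: M2 = (c1 ⊕ c2) ⊕ M1.
c2 ^ 61 = a3
fb ^ 62 = 99
3b ^ 6f = 54
13 ^ 72 = 61
d1 ^ 74 = a5
85 ^ 20 = a5
8d ^ 72 = ff
93 ^ 65 = f6
b5 ^ 70 = c5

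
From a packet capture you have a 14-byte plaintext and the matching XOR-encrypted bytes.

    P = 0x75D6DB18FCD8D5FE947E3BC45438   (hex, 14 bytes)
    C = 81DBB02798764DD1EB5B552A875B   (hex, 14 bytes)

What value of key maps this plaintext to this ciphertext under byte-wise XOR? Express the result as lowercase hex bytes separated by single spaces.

Since C = P ⊕ key, XORing both sides with P gives key = P ⊕ C.
byte 0: 01110101 XOR 10000001 = 11110100
byte 1: 11010110 XOR 11011011 = 00001101
byte 2: 11011011 XOR 10110000 = 01101011
byte 3: 00011000 XOR 00100111 = 00111111
byte 4: 11111100 XOR 10011000 = 01100100
byte 5: 11011000 XOR 01110110 = 10101110
byte 6: 11010101 XOR 01001101 = 10011000
byte 7: 11111110 XOR 11010001 = 00101111
byte 8: 10010100 XOR 11101011 = 01111111
byte 9: 01111110 XOR 01011011 = 00100101
byte 10: 00111011 XOR 01010101 = 01101110
byte 11: 11000100 XOR 00101010 = 11101110
byte 12: 01010100 XOR 10000111 = 11010011
byte 13: 00111000 XOR 01011011 = 01100011

f4 0d 6b 3f 64 ae 98 2f 7f 25 6e ee d3 63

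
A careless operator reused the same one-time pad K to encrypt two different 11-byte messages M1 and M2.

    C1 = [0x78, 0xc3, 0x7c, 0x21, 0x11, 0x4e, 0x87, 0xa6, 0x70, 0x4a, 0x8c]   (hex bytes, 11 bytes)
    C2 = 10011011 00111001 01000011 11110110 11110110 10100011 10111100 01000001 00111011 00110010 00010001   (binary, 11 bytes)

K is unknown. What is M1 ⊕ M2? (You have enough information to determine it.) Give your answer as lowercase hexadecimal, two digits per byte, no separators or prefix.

C1 ⊕ C2 = (M1 ⊕ K) ⊕ (M2 ⊕ K) = M1 ⊕ M2 — the shared key cancels under XOR.
78 XOR 9b = e3
c3 XOR 39 = fa
7c XOR 43 = 3f
21 XOR f6 = d7
11 XOR f6 = e7
4e XOR a3 = ed
87 XOR bc = 3b
a6 XOR 41 = e7
70 XOR 3b = 4b
4a XOR 32 = 78
8c XOR 11 = 9d

e3fa3fd7e7ed3be74b789d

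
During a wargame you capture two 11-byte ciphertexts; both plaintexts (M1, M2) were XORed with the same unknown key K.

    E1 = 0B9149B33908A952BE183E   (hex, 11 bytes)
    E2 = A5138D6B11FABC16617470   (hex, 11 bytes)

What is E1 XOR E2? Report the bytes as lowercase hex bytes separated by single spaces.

ae 82 c4 d8 28 f2 15 44 df 6c 4e

E1 ⊕ E2 = (M1 ⊕ K) ⊕ (M2 ⊕ K) = M1 ⊕ M2 — the shared key cancels under XOR.
0b xor a5 = ae
91 xor 13 = 82
49 xor 8d = c4
b3 xor 6b = d8
39 xor 11 = 28
08 xor fa = f2
a9 xor bc = 15
52 xor 16 = 44
be xor 61 = df
18 xor 74 = 6c
3e xor 70 = 4e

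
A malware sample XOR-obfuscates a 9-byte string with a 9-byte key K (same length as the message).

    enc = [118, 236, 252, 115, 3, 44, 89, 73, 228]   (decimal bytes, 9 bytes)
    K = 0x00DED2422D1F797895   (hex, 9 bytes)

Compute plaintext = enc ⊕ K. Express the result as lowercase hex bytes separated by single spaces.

76 32 2e 31 2e 33 20 31 71

XOR is its own inverse, so applying the key byte-wise gives the result directly.
76 ^ 00 = 76
ec ^ de = 32
fc ^ d2 = 2e
73 ^ 42 = 31
03 ^ 2d = 2e
2c ^ 1f = 33
59 ^ 79 = 20
49 ^ 78 = 31
e4 ^ 95 = 71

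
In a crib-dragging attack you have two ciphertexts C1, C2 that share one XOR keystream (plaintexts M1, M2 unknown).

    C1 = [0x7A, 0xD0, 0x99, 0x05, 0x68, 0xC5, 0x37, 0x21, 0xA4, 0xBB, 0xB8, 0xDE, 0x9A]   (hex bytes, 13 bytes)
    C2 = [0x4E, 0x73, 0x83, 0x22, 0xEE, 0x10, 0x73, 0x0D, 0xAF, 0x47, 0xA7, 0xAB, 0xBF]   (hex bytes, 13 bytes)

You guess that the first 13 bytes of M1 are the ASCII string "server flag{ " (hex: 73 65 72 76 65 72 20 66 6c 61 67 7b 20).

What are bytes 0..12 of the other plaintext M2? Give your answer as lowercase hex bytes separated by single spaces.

First, C1 ⊕ C2 = (M1 ⊕ K) ⊕ (M2 ⊕ K) = M1 ⊕ M2, so the key drops out. Then M2 = (M1 ⊕ M2) ⊕ M1 over the first 13 bytes.
byte 0: (7a ^ 4e) ^ 73 = 34 ^ 73 = 47
byte 1: (d0 ^ 73) ^ 65 = a3 ^ 65 = c6
byte 2: (99 ^ 83) ^ 72 = 1a ^ 72 = 68
byte 3: (05 ^ 22) ^ 76 = 27 ^ 76 = 51
byte 4: (68 ^ ee) ^ 65 = 86 ^ 65 = e3
byte 5: (c5 ^ 10) ^ 72 = d5 ^ 72 = a7
byte 6: (37 ^ 73) ^ 20 = 44 ^ 20 = 64
byte 7: (21 ^ 0d) ^ 66 = 2c ^ 66 = 4a
byte 8: (a4 ^ af) ^ 6c = 0b ^ 6c = 67
byte 9: (bb ^ 47) ^ 61 = fc ^ 61 = 9d
byte 10: (b8 ^ a7) ^ 67 = 1f ^ 67 = 78
byte 11: (de ^ ab) ^ 7b = 75 ^ 7b = 0e
byte 12: (9a ^ bf) ^ 20 = 25 ^ 20 = 05

47 c6 68 51 e3 a7 64 4a 67 9d 78 0e 05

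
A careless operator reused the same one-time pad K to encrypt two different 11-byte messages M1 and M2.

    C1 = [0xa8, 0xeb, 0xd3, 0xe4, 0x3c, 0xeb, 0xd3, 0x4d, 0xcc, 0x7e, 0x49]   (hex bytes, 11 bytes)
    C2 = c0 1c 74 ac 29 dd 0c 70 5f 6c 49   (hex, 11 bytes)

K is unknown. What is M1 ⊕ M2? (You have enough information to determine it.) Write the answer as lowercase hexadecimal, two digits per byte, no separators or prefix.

68f7a7481536df3d931200

C1 ⊕ C2 = (M1 ⊕ K) ⊕ (M2 ⊕ K) = M1 ⊕ M2 — the shared key cancels under XOR.
168 XOR 192 = 104
235 XOR  28 = 247
211 XOR 116 = 167
228 XOR 172 =  72
 60 XOR  41 =  21
235 XOR 221 =  54
211 XOR  12 = 223
 77 XOR 112 =  61
204 XOR  95 = 147
126 XOR 108 =  18
 73 XOR  73 =   0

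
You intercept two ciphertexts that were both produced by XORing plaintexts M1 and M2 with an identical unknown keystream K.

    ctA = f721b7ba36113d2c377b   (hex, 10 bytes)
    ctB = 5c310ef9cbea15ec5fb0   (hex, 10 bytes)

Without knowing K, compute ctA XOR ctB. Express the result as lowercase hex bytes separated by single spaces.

ctA ⊕ ctB = (M1 ⊕ K) ⊕ (M2 ⊕ K) = M1 ⊕ M2 — the shared key cancels under XOR.
11110111 ⊕ 01011100 = 10101011
00100001 ⊕ 00110001 = 00010000
10110111 ⊕ 00001110 = 10111001
10111010 ⊕ 11111001 = 01000011
00110110 ⊕ 11001011 = 11111101
00010001 ⊕ 11101010 = 11111011
00111101 ⊕ 00010101 = 00101000
00101100 ⊕ 11101100 = 11000000
00110111 ⊕ 01011111 = 01101000
01111011 ⊕ 10110000 = 11001011

ab 10 b9 43 fd fb 28 c0 68 cb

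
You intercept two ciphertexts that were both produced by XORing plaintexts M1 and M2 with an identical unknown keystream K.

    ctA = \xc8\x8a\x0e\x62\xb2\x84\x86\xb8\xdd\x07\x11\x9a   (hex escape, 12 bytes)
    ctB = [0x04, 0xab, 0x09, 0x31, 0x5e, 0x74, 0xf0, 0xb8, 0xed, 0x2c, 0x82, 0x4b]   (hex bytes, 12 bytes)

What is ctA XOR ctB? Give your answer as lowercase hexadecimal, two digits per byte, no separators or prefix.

ctA ⊕ ctB = (M1 ⊕ K) ⊕ (M2 ⊕ K) = M1 ⊕ M2 — the shared key cancels under XOR.
200 xor   4 = 204
138 xor 171 =  33
 14 xor   9 =   7
 98 xor  49 =  83
178 xor  94 = 236
132 xor 116 = 240
134 xor 240 = 118
184 xor 184 =   0
221 xor 237 =  48
  7 xor  44 =  43
 17 xor 130 = 147
154 xor  75 = 209

cc210753ecf07600302b93d1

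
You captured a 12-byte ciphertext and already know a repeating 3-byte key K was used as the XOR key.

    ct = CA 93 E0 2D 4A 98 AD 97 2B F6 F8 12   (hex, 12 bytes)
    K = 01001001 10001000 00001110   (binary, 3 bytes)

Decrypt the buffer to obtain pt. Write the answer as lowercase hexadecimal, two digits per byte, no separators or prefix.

831bee64c296e41f25bf701c

The 3-byte key repeats, so the effective keystream is 49 88 0e 49 88 0e 49 88 0e 49 88 0e.
byte 0: ca ⊕ 49 = 83
byte 1: 93 ⊕ 88 = 1b
byte 2: e0 ⊕ 0e = ee
byte 3: 2d ⊕ 49 = 64
byte 4: 4a ⊕ 88 = c2
byte 5: 98 ⊕ 0e = 96
byte 6: ad ⊕ 49 = e4
byte 7: 97 ⊕ 88 = 1f
byte 8: 2b ⊕ 0e = 25
byte 9: f6 ⊕ 49 = bf
byte 10: f8 ⊕ 88 = 70
byte 11: 12 ⊕ 0e = 1c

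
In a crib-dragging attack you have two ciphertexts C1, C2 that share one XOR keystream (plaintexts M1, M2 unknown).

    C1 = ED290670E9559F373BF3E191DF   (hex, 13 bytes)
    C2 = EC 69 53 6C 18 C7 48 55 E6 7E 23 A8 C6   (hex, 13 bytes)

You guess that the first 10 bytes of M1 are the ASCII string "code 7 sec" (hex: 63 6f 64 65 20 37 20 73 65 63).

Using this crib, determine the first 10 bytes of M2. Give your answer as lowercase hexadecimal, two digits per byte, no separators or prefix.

First, C1 ⊕ C2 = (M1 ⊕ K) ⊕ (M2 ⊕ K) = M1 ⊕ M2, so the key drops out. Then M2 = (M1 ⊕ M2) ⊕ M1 over the first 10 bytes.
byte 0: (ed ⊕ ec) ⊕ 63 = 01 ⊕ 63 = 62
byte 1: (29 ⊕ 69) ⊕ 6f = 40 ⊕ 6f = 2f
byte 2: (06 ⊕ 53) ⊕ 64 = 55 ⊕ 64 = 31
byte 3: (70 ⊕ 6c) ⊕ 65 = 1c ⊕ 65 = 79
byte 4: (e9 ⊕ 18) ⊕ 20 = f1 ⊕ 20 = d1
byte 5: (55 ⊕ c7) ⊕ 37 = 92 ⊕ 37 = a5
byte 6: (9f ⊕ 48) ⊕ 20 = d7 ⊕ 20 = f7
byte 7: (37 ⊕ 55) ⊕ 73 = 62 ⊕ 73 = 11
byte 8: (3b ⊕ e6) ⊕ 65 = dd ⊕ 65 = b8
byte 9: (f3 ⊕ 7e) ⊕ 63 = 8d ⊕ 63 = ee

622f3179d1a5f711b8ee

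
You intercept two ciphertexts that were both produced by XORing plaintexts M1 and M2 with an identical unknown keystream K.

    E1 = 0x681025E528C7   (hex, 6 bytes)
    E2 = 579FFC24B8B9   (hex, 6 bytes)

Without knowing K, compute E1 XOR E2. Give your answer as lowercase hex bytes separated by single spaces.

3f 8f d9 c1 90 7e

E1 ⊕ E2 = (M1 ⊕ K) ⊕ (M2 ⊕ K) = M1 ⊕ M2 — the shared key cancels under XOR.
68 ^ 57 = 3f
10 ^ 9f = 8f
25 ^ fc = d9
e5 ^ 24 = c1
28 ^ b8 = 90
c7 ^ b9 = 7e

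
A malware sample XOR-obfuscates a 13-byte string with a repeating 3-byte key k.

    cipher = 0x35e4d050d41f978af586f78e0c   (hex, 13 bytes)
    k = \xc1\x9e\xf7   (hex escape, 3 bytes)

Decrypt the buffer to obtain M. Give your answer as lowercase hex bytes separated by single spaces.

f4 7a 27 91 4a e8 56 14 02 47 69 79 cd

The 3-byte key repeats, so the effective keystream is c1 9e f7 c1 9e f7 c1 9e f7 c1 9e f7 c1.
byte 0: 35 xor c1 = f4
byte 1: e4 xor 9e = 7a
byte 2: d0 xor f7 = 27
byte 3: 50 xor c1 = 91
byte 4: d4 xor 9e = 4a
byte 5: 1f xor f7 = e8
byte 6: 97 xor c1 = 56
byte 7: 8a xor 9e = 14
byte 8: f5 xor f7 = 02
byte 9: 86 xor c1 = 47
byte 10: f7 xor 9e = 69
byte 11: 8e xor f7 = 79
byte 12: 0c xor c1 = cd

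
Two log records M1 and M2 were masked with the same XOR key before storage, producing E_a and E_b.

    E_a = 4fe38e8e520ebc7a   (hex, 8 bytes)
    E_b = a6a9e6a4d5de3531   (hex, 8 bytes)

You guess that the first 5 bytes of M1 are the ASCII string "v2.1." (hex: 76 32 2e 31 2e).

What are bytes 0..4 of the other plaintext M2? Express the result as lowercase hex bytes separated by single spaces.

9f 78 46 1b a9

First, E_a ⊕ E_b = (M1 ⊕ K) ⊕ (M2 ⊕ K) = M1 ⊕ M2, so the key drops out. Then M2 = (M1 ⊕ M2) ⊕ M1 over the first 5 bytes.
byte 0: (4f XOR a6) XOR 76 = e9 XOR 76 = 9f
byte 1: (e3 XOR a9) XOR 32 = 4a XOR 32 = 78
byte 2: (8e XOR e6) XOR 2e = 68 XOR 2e = 46
byte 3: (8e XOR a4) XOR 31 = 2a XOR 31 = 1b
byte 4: (52 XOR d5) XOR 2e = 87 XOR 2e = a9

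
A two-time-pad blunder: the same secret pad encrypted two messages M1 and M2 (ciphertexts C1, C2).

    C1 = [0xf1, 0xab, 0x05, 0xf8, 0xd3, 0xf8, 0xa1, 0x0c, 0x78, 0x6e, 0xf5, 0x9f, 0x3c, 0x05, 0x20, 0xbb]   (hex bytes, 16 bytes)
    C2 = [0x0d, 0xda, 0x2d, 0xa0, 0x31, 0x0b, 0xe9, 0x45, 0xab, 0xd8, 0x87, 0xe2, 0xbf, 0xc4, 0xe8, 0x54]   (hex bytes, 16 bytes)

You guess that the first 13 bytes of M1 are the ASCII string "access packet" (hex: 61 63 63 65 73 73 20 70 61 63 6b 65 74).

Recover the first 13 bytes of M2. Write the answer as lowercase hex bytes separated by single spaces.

9d 12 4b 3d 91 80 68 39 b2 d5 19 18 f7

First, C1 ⊕ C2 = (M1 ⊕ K) ⊕ (M2 ⊕ K) = M1 ⊕ M2, so the key drops out. Then M2 = (M1 ⊕ M2) ⊕ M1 over the first 13 bytes.
byte 0: (f1 xor 0d) xor 61 = fc xor 61 = 9d
byte 1: (ab xor da) xor 63 = 71 xor 63 = 12
byte 2: (05 xor 2d) xor 63 = 28 xor 63 = 4b
byte 3: (f8 xor a0) xor 65 = 58 xor 65 = 3d
byte 4: (d3 xor 31) xor 73 = e2 xor 73 = 91
byte 5: (f8 xor 0b) xor 73 = f3 xor 73 = 80
byte 6: (a1 xor e9) xor 20 = 48 xor 20 = 68
byte 7: (0c xor 45) xor 70 = 49 xor 70 = 39
byte 8: (78 xor ab) xor 61 = d3 xor 61 = b2
byte 9: (6e xor d8) xor 63 = b6 xor 63 = d5
byte 10: (f5 xor 87) xor 6b = 72 xor 6b = 19
byte 11: (9f xor e2) xor 65 = 7d xor 65 = 18
byte 12: (3c xor bf) xor 74 = 83 xor 74 = f7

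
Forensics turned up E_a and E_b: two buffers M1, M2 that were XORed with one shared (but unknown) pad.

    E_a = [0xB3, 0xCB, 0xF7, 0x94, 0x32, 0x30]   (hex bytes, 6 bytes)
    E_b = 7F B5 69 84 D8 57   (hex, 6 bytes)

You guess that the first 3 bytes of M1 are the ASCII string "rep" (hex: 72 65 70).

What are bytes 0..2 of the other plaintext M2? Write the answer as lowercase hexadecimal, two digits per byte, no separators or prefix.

First, E_a ⊕ E_b = (M1 ⊕ K) ⊕ (M2 ⊕ K) = M1 ⊕ M2, so the key drops out. Then M2 = (M1 ⊕ M2) ⊕ M1 over the first 3 bytes.
byte 0: (b3 ⊕ 7f) ⊕ 72 = cc ⊕ 72 = be
byte 1: (cb ⊕ b5) ⊕ 65 = 7e ⊕ 65 = 1b
byte 2: (f7 ⊕ 69) ⊕ 70 = 9e ⊕ 70 = ee

be1bee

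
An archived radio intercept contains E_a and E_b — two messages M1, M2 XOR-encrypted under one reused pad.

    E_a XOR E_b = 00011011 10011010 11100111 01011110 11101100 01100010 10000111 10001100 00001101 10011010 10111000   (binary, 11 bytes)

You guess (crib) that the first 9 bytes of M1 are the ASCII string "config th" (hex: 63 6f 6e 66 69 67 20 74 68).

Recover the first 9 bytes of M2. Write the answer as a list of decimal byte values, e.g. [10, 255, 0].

[120, 245, 137, 56, 133, 5, 167, 248, 101]

Since E_a ⊕ E_b = M1 ⊕ M2, XORing with the guessed M1 bytes yields the corresponding M2 bytes: M2 = (E_a ⊕ E_b) ⊕ M1.
byte 0: 1b XOR 63 = 78
byte 1: 9a XOR 6f = f5
byte 2: e7 XOR 6e = 89
byte 3: 5e XOR 66 = 38
byte 4: ec XOR 69 = 85
byte 5: 62 XOR 67 = 05
byte 6: 87 XOR 20 = a7
byte 7: 8c XOR 74 = f8
byte 8: 0d XOR 68 = 65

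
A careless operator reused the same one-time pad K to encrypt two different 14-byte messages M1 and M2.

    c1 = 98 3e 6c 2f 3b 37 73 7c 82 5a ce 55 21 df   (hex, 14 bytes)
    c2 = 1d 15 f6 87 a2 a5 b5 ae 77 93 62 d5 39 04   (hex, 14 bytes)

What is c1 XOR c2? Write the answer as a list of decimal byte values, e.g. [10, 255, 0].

[133, 43, 154, 168, 153, 146, 198, 210, 245, 201, 172, 128, 24, 219]

c1 ⊕ c2 = (M1 ⊕ K) ⊕ (M2 ⊕ K) = M1 ⊕ M2 — the shared key cancels under XOR.
98 ⊕ 1d = 85
3e ⊕ 15 = 2b
6c ⊕ f6 = 9a
2f ⊕ 87 = a8
3b ⊕ a2 = 99
37 ⊕ a5 = 92
73 ⊕ b5 = c6
7c ⊕ ae = d2
82 ⊕ 77 = f5
5a ⊕ 93 = c9
ce ⊕ 62 = ac
55 ⊕ d5 = 80
21 ⊕ 39 = 18
df ⊕ 04 = db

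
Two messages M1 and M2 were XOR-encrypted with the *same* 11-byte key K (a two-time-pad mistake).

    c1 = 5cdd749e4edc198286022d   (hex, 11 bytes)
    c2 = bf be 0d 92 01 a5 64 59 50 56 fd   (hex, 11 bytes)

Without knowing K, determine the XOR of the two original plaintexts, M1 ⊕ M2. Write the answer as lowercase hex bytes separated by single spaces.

e3 63 79 0c 4f 79 7d db d6 54 d0

c1 ⊕ c2 = (M1 ⊕ K) ⊕ (M2 ⊕ K) = M1 ⊕ M2 — the shared key cancels under XOR.
5c xor bf = e3
dd xor be = 63
74 xor 0d = 79
9e xor 92 = 0c
4e xor 01 = 4f
dc xor a5 = 79
19 xor 64 = 7d
82 xor 59 = db
86 xor 50 = d6
02 xor 56 = 54
2d xor fd = d0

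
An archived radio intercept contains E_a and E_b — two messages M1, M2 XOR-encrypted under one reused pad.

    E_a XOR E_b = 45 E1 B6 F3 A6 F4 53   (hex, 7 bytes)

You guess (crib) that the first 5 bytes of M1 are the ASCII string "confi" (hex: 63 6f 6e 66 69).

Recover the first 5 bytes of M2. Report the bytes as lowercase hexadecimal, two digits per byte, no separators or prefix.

Since E_a ⊕ E_b = M1 ⊕ M2, XORing with the guessed M1 bytes yields the corresponding M2 bytes: M2 = (E_a ⊕ E_b) ⊕ M1.
byte 0: 45 xor 63 = 26
byte 1: e1 xor 6f = 8e
byte 2: b6 xor 6e = d8
byte 3: f3 xor 66 = 95
byte 4: a6 xor 69 = cf

268ed895cf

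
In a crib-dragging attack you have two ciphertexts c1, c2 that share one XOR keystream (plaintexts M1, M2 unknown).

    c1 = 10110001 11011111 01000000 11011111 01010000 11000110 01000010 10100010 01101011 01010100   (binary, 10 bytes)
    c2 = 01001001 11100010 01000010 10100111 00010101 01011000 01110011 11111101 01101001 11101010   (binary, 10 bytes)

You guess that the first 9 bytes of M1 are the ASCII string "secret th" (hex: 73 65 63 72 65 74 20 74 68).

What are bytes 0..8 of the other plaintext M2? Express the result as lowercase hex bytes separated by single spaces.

8b 58 61 0a 20 ea 11 2b 6a

First, c1 ⊕ c2 = (M1 ⊕ K) ⊕ (M2 ⊕ K) = M1 ⊕ M2, so the key drops out. Then M2 = (M1 ⊕ M2) ⊕ M1 over the first 9 bytes.
byte 0: (b1 XOR 49) XOR 73 = f8 XOR 73 = 8b
byte 1: (df XOR e2) XOR 65 = 3d XOR 65 = 58
byte 2: (40 XOR 42) XOR 63 = 02 XOR 63 = 61
byte 3: (df XOR a7) XOR 72 = 78 XOR 72 = 0a
byte 4: (50 XOR 15) XOR 65 = 45 XOR 65 = 20
byte 5: (c6 XOR 58) XOR 74 = 9e XOR 74 = ea
byte 6: (42 XOR 73) XOR 20 = 31 XOR 20 = 11
byte 7: (a2 XOR fd) XOR 74 = 5f XOR 74 = 2b
byte 8: (6b XOR 69) XOR 68 = 02 XOR 68 = 6a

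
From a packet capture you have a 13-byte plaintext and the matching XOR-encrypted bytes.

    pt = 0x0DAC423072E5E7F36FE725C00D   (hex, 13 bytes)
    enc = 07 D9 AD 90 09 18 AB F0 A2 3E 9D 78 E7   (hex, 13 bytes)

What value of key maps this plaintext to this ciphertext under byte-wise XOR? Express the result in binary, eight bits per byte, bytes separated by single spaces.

00001010 01110101 11101111 10100000 01111011 11111101 01001100 00000011 11001101 11011001 10111000 10111000 11101010

Since enc = pt ⊕ key, XORing both sides with pt gives key = pt ⊕ enc.
byte 0:  13 xor   7 =  10
byte 1: 172 xor 217 = 117
byte 2:  66 xor 173 = 239
byte 3:  48 xor 144 = 160
byte 4: 114 xor   9 = 123
byte 5: 229 xor  24 = 253
byte 6: 231 xor 171 =  76
byte 7: 243 xor 240 =   3
byte 8: 111 xor 162 = 205
byte 9: 231 xor  62 = 217
byte 10:  37 xor 157 = 184
byte 11: 192 xor 120 = 184
byte 12:  13 xor 231 = 234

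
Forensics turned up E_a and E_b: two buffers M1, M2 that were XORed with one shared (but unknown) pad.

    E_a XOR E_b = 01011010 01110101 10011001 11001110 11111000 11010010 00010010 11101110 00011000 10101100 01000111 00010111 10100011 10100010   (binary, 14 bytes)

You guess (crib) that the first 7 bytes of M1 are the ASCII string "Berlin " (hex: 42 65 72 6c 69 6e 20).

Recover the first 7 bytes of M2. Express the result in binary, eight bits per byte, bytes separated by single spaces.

Since E_a ⊕ E_b = M1 ⊕ M2, XORing with the guessed M1 bytes yields the corresponding M2 bytes: M2 = (E_a ⊕ E_b) ⊕ M1.
5a ^ 42 = 18
75 ^ 65 = 10
99 ^ 72 = eb
ce ^ 6c = a2
f8 ^ 69 = 91
d2 ^ 6e = bc
12 ^ 20 = 32

00011000 00010000 11101011 10100010 10010001 10111100 00110010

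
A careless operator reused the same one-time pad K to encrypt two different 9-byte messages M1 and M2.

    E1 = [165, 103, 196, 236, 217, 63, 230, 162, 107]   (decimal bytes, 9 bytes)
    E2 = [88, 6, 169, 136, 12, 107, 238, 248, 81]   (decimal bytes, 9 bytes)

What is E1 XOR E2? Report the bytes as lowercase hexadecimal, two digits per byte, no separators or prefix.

fd616d64d554085a3a

E1 ⊕ E2 = (M1 ⊕ K) ⊕ (M2 ⊕ K) = M1 ⊕ M2 — the shared key cancels under XOR.
byte 0: 10100101 xor 01011000 = 11111101
byte 1: 01100111 xor 00000110 = 01100001
byte 2: 11000100 xor 10101001 = 01101101
byte 3: 11101100 xor 10001000 = 01100100
byte 4: 11011001 xor 00001100 = 11010101
byte 5: 00111111 xor 01101011 = 01010100
byte 6: 11100110 xor 11101110 = 00001000
byte 7: 10100010 xor 11111000 = 01011010
byte 8: 01101011 xor 01010001 = 00111010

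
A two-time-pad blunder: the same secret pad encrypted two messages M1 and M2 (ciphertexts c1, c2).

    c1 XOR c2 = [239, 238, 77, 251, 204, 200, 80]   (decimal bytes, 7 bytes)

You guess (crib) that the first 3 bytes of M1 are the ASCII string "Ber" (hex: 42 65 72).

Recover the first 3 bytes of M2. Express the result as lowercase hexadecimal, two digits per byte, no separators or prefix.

ad8b3f

Since c1 ⊕ c2 = M1 ⊕ M2, XORing with the guessed M1 bytes yields the corresponding M2 bytes: M2 = (c1 ⊕ c2) ⊕ M1.
ef xor 42 = ad
ee xor 65 = 8b
4d xor 72 = 3f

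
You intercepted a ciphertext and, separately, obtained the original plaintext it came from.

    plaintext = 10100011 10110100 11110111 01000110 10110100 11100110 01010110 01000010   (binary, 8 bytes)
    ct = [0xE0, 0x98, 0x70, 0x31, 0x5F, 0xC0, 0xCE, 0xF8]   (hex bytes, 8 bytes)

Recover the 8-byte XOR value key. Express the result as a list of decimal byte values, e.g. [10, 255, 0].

Since ct = plaintext ⊕ key, XORing both sides with plaintext gives key = plaintext ⊕ ct.
byte 0: a3 XOR e0 = 43
byte 1: b4 XOR 98 = 2c
byte 2: f7 XOR 70 = 87
byte 3: 46 XOR 31 = 77
byte 4: b4 XOR 5f = eb
byte 5: e6 XOR c0 = 26
byte 6: 56 XOR ce = 98
byte 7: 42 XOR f8 = ba

[67, 44, 135, 119, 235, 38, 152, 186]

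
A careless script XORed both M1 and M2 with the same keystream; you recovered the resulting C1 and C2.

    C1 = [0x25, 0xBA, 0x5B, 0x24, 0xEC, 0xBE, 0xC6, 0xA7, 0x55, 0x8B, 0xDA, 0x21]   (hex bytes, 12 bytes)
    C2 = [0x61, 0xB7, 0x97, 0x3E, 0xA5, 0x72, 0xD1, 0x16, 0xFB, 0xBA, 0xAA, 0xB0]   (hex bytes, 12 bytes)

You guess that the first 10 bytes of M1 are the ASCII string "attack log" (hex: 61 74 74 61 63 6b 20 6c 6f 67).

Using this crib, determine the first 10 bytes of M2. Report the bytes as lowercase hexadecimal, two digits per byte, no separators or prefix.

2579b87b2aa737ddc156

First, C1 ⊕ C2 = (M1 ⊕ K) ⊕ (M2 ⊕ K) = M1 ⊕ M2, so the key drops out. Then M2 = (M1 ⊕ M2) ⊕ M1 over the first 10 bytes.
byte 0: (25 XOR 61) XOR 61 = 44 XOR 61 = 25
byte 1: (ba XOR b7) XOR 74 = 0d XOR 74 = 79
byte 2: (5b XOR 97) XOR 74 = cc XOR 74 = b8
byte 3: (24 XOR 3e) XOR 61 = 1a XOR 61 = 7b
byte 4: (ec XOR a5) XOR 63 = 49 XOR 63 = 2a
byte 5: (be XOR 72) XOR 6b = cc XOR 6b = a7
byte 6: (c6 XOR d1) XOR 20 = 17 XOR 20 = 37
byte 7: (a7 XOR 16) XOR 6c = b1 XOR 6c = dd
byte 8: (55 XOR fb) XOR 6f = ae XOR 6f = c1
byte 9: (8b XOR ba) XOR 67 = 31 XOR 67 = 56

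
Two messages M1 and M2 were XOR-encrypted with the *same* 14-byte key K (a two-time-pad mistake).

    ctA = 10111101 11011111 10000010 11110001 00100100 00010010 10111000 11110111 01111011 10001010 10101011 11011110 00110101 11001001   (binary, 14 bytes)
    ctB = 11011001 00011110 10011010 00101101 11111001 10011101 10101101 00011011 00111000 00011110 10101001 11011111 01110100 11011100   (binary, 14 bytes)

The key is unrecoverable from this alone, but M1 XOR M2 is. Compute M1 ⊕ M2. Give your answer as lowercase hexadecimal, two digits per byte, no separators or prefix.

ctA ⊕ ctB = (M1 ⊕ K) ⊕ (M2 ⊕ K) = M1 ⊕ M2 — the shared key cancels under XOR.
byte 0: 189 XOR 217 = 100
byte 1: 223 XOR  30 = 193
byte 2: 130 XOR 154 =  24
byte 3: 241 XOR  45 = 220
byte 4:  36 XOR 249 = 221
byte 5:  18 XOR 157 = 143
byte 6: 184 XOR 173 =  21
byte 7: 247 XOR  27 = 236
byte 8: 123 XOR  56 =  67
byte 9: 138 XOR  30 = 148
byte 10: 171 XOR 169 =   2
byte 11: 222 XOR 223 =   1
byte 12:  53 XOR 116 =  65
byte 13: 201 XOR 220 =  21

64c118dcdd8f15ec439402014115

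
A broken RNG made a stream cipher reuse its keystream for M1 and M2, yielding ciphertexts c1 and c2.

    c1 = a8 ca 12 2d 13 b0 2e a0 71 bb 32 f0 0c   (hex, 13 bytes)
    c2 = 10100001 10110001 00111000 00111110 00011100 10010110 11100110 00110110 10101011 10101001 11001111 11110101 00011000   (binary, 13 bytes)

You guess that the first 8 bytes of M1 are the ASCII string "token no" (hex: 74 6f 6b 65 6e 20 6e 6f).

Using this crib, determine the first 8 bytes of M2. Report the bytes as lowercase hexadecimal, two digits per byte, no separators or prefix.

7d1441766106a6f9

First, c1 ⊕ c2 = (M1 ⊕ K) ⊕ (M2 ⊕ K) = M1 ⊕ M2, so the key drops out. Then M2 = (M1 ⊕ M2) ⊕ M1 over the first 8 bytes.
byte 0: (a8 xor a1) xor 74 = 09 xor 74 = 7d
byte 1: (ca xor b1) xor 6f = 7b xor 6f = 14
byte 2: (12 xor 38) xor 6b = 2a xor 6b = 41
byte 3: (2d xor 3e) xor 65 = 13 xor 65 = 76
byte 4: (13 xor 1c) xor 6e = 0f xor 6e = 61
byte 5: (b0 xor 96) xor 20 = 26 xor 20 = 06
byte 6: (2e xor e6) xor 6e = c8 xor 6e = a6
byte 7: (a0 xor 36) xor 6f = 96 xor 6f = f9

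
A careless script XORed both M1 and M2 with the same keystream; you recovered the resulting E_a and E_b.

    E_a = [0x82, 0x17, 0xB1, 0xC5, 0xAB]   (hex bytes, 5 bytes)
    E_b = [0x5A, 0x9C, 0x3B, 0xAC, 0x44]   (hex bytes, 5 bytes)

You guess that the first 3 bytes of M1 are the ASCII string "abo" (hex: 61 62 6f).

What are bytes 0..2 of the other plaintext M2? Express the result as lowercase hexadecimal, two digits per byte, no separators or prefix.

b9e9e5

First, E_a ⊕ E_b = (M1 ⊕ K) ⊕ (M2 ⊕ K) = M1 ⊕ M2, so the key drops out. Then M2 = (M1 ⊕ M2) ⊕ M1 over the first 3 bytes.
byte 0: (82 xor 5a) xor 61 = d8 xor 61 = b9
byte 1: (17 xor 9c) xor 62 = 8b xor 62 = e9
byte 2: (b1 xor 3b) xor 6f = 8a xor 6f = e5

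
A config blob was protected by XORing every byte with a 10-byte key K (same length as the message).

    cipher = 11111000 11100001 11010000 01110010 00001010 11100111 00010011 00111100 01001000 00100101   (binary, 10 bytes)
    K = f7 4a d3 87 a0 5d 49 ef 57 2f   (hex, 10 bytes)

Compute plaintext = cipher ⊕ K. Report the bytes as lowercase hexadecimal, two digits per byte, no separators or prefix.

0fab03f5aaba5ad31f0a

byte 0: 11111000 ^ 11110111 = 00001111
byte 1: 11100001 ^ 01001010 = 10101011
byte 2: 11010000 ^ 11010011 = 00000011
byte 3: 01110010 ^ 10000111 = 11110101
byte 4: 00001010 ^ 10100000 = 10101010
byte 5: 11100111 ^ 01011101 = 10111010
byte 6: 00010011 ^ 01001001 = 01011010
byte 7: 00111100 ^ 11101111 = 11010011
byte 8: 01001000 ^ 01010111 = 00011111
byte 9: 00100101 ^ 00101111 = 00001010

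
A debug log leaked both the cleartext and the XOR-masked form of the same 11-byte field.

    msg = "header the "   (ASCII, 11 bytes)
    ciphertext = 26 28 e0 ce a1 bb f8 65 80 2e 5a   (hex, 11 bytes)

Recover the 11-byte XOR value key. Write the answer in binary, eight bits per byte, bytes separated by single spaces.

Since ciphertext = msg ⊕ key, XORing both sides with msg gives key = msg ⊕ ciphertext.
01101000 ^ 00100110 = 01001110
01100101 ^ 00101000 = 01001101
01100001 ^ 11100000 = 10000001
01100100 ^ 11001110 = 10101010
01100101 ^ 10100001 = 11000100
01110010 ^ 10111011 = 11001001
00100000 ^ 11111000 = 11011000
01110100 ^ 01100101 = 00010001
01101000 ^ 10000000 = 11101000
01100101 ^ 00101110 = 01001011
00100000 ^ 01011010 = 01111010

01001110 01001101 10000001 10101010 11000100 11001001 11011000 00010001 11101000 01001011 01111010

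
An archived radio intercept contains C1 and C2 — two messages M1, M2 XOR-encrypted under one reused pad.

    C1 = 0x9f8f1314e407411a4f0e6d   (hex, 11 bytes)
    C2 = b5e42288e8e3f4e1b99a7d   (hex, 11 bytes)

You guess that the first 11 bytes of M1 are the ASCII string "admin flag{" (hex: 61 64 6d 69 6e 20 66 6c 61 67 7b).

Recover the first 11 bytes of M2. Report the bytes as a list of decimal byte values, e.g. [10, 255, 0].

First, C1 ⊕ C2 = (M1 ⊕ K) ⊕ (M2 ⊕ K) = M1 ⊕ M2, so the key drops out. Then M2 = (M1 ⊕ M2) ⊕ M1 over the first 11 bytes.
byte 0: (9f ⊕ b5) ⊕ 61 = 2a ⊕ 61 = 4b
byte 1: (8f ⊕ e4) ⊕ 64 = 6b ⊕ 64 = 0f
byte 2: (13 ⊕ 22) ⊕ 6d = 31 ⊕ 6d = 5c
byte 3: (14 ⊕ 88) ⊕ 69 = 9c ⊕ 69 = f5
byte 4: (e4 ⊕ e8) ⊕ 6e = 0c ⊕ 6e = 62
byte 5: (07 ⊕ e3) ⊕ 20 = e4 ⊕ 20 = c4
byte 6: (41 ⊕ f4) ⊕ 66 = b5 ⊕ 66 = d3
byte 7: (1a ⊕ e1) ⊕ 6c = fb ⊕ 6c = 97
byte 8: (4f ⊕ b9) ⊕ 61 = f6 ⊕ 61 = 97
byte 9: (0e ⊕ 9a) ⊕ 67 = 94 ⊕ 67 = f3
byte 10: (6d ⊕ 7d) ⊕ 7b = 10 ⊕ 7b = 6b

[75, 15, 92, 245, 98, 196, 211, 151, 151, 243, 107]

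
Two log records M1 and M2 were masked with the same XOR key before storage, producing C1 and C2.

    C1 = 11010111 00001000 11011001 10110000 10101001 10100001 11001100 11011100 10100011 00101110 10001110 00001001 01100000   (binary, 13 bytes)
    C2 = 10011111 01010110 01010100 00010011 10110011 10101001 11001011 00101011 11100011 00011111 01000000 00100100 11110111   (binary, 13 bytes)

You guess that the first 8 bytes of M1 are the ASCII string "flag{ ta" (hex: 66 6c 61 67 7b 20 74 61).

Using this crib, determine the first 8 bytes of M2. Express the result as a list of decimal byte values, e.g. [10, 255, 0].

First, C1 ⊕ C2 = (M1 ⊕ K) ⊕ (M2 ⊕ K) = M1 ⊕ M2, so the key drops out. Then M2 = (M1 ⊕ M2) ⊕ M1 over the first 8 bytes.
byte 0: (d7 ⊕ 9f) ⊕ 66 = 48 ⊕ 66 = 2e
byte 1: (08 ⊕ 56) ⊕ 6c = 5e ⊕ 6c = 32
byte 2: (d9 ⊕ 54) ⊕ 61 = 8d ⊕ 61 = ec
byte 3: (b0 ⊕ 13) ⊕ 67 = a3 ⊕ 67 = c4
byte 4: (a9 ⊕ b3) ⊕ 7b = 1a ⊕ 7b = 61
byte 5: (a1 ⊕ a9) ⊕ 20 = 08 ⊕ 20 = 28
byte 6: (cc ⊕ cb) ⊕ 74 = 07 ⊕ 74 = 73
byte 7: (dc ⊕ 2b) ⊕ 61 = f7 ⊕ 61 = 96

[46, 50, 236, 196, 97, 40, 115, 150]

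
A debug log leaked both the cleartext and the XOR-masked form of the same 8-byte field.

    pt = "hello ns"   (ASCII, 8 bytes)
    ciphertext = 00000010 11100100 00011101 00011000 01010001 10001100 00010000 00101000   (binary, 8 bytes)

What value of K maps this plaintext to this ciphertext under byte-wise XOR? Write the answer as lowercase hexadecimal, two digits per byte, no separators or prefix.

6a8171743eac7e5b

Since ciphertext = pt ⊕ K, XORing both sides with pt gives K = pt ⊕ ciphertext.
68 ⊕ 02 = 6a
65 ⊕ e4 = 81
6c ⊕ 1d = 71
6c ⊕ 18 = 74
6f ⊕ 51 = 3e
20 ⊕ 8c = ac
6e ⊕ 10 = 7e
73 ⊕ 28 = 5b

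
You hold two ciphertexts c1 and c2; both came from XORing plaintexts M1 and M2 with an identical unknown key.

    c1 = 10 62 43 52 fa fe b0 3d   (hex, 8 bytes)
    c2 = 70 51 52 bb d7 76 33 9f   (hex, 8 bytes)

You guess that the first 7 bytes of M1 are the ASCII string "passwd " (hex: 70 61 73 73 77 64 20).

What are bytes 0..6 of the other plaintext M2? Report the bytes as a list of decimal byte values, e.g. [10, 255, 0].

First, c1 ⊕ c2 = (M1 ⊕ K) ⊕ (M2 ⊕ K) = M1 ⊕ M2, so the key drops out. Then M2 = (M1 ⊕ M2) ⊕ M1 over the first 7 bytes.
byte 0: (10 XOR 70) XOR 70 = 60 XOR 70 = 10
byte 1: (62 XOR 51) XOR 61 = 33 XOR 61 = 52
byte 2: (43 XOR 52) XOR 73 = 11 XOR 73 = 62
byte 3: (52 XOR bb) XOR 73 = e9 XOR 73 = 9a
byte 4: (fa XOR d7) XOR 77 = 2d XOR 77 = 5a
byte 5: (fe XOR 76) XOR 64 = 88 XOR 64 = ec
byte 6: (b0 XOR 33) XOR 20 = 83 XOR 20 = a3

[16, 82, 98, 154, 90, 236, 163]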